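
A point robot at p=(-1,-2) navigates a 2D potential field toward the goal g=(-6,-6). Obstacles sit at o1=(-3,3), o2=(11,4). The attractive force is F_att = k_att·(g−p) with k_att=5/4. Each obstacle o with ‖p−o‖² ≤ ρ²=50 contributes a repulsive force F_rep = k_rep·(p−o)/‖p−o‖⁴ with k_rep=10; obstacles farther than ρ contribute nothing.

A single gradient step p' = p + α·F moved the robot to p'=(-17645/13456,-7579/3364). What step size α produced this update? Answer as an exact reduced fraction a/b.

α = 1/20

F_att = 5/4·(g−p) = 5/4·(-5,-4) = (-6.2500,-5.0000)
o1: d²=29 ≤ ρ²=50; F_rep = 10·(2,-5)/29² = (0.0238,-0.0595)
o2: d²=180 > ρ²=50 → inactive
F = F_att + ΣF_rep = (-6.2262,-5.0595)
Δp = p'−p = (-0.3113,-0.2530); α = Δx/Fx = (-4189/13456) / (-20945/3364) = 1/20
check: Δy/Fy = (-851/3364) / (-4255/841) = 1/20 ✓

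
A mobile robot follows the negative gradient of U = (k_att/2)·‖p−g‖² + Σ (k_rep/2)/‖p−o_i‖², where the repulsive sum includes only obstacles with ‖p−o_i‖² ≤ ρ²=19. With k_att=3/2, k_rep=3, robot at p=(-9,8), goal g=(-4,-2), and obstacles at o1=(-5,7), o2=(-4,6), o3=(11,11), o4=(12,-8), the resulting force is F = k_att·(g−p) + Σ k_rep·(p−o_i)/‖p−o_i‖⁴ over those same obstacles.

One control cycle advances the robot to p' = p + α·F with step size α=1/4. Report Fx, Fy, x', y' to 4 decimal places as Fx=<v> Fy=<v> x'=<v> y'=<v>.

F_att = 3/2·(g−p) = 3/2·(5,-10) = (7.5000,-15.0000)
o1: d²=17 ≤ ρ²=19; F_rep = 3·(-4,1)/17² = (-0.0415,0.0104)
o2: d²=29 > ρ²=19 → inactive
o3: d²=409 > ρ²=19 → inactive
o4: d²=697 > ρ²=19 → inactive
F = F_att + ΣF_rep = (7.4585,-14.9896)
p' = p + 1/4·F = (-7.1354,4.2526)

Fx=7.4585 Fy=-14.9896 x'=-7.1354 y'=4.2526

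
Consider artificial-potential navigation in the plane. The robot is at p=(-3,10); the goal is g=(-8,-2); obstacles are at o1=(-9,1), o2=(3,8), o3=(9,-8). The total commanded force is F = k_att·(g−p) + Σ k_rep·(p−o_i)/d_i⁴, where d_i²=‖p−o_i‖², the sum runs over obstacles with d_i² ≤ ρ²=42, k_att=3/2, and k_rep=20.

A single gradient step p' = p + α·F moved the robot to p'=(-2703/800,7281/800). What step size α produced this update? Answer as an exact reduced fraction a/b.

α = 1/20

F_att = 3/2·(g−p) = 3/2·(-5,-12) = (-7.5000,-18.0000)
o1: d²=117 > ρ²=42 → inactive
o2: d²=40 ≤ ρ²=42; F_rep = 20·(-6,2)/40² = (-0.0750,0.0250)
o3: d²=468 > ρ²=42 → inactive
F = F_att + ΣF_rep = (-7.5750,-17.9750)
Δp = p'−p = (-0.3787,-0.8988); α = Δx/Fx = (-303/800) / (-303/40) = 1/20
check: Δy/Fy = (-719/800) / (-719/40) = 1/20 ✓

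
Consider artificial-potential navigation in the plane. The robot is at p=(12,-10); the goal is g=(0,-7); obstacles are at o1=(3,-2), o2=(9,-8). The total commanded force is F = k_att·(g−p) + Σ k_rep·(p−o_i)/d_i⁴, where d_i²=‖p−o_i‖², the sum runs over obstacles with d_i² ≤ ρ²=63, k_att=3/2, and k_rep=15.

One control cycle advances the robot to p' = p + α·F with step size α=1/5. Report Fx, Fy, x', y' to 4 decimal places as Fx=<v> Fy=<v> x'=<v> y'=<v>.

Fx=-17.7337 Fy=4.3225 x'=8.4533 y'=-9.1355

F_att = 3/2·(g−p) = 3/2·(-12,3) = (-18.0000,4.5000)
o1: d²=145 > ρ²=63 → inactive
o2: d²=13 ≤ ρ²=63; F_rep = 15·(3,-2)/13² = (0.2663,-0.1775)
F = F_att + ΣF_rep = (-17.7337,4.3225)
p' = p + 1/5·F = (8.4533,-9.1355)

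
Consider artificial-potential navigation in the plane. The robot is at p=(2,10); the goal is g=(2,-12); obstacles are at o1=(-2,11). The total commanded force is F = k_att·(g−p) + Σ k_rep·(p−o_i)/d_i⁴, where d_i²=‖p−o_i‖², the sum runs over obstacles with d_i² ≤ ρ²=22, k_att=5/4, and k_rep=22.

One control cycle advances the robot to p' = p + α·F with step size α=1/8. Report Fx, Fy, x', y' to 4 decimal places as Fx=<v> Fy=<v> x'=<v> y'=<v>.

Fx=0.3045 Fy=-27.5761 x'=2.0381 y'=6.5530

F_att = 5/4·(g−p) = 5/4·(0,-22) = (0.0000,-27.5000)
o1: d²=17 ≤ ρ²=22; F_rep = 22·(4,-1)/17² = (0.3045,-0.0761)
F = F_att + ΣF_rep = (0.3045,-27.5761)
p' = p + 1/8·F = (2.0381,6.5530)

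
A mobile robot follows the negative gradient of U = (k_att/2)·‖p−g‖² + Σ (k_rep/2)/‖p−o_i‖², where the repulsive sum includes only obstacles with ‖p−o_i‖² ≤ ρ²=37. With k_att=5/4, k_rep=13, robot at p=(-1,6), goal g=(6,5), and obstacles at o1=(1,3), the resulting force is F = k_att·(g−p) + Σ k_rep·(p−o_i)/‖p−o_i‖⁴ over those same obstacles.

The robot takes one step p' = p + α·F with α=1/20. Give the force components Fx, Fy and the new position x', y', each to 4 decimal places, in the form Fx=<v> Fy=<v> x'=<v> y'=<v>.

F_att = 5/4·(g−p) = 5/4·(7,-1) = (8.7500,-1.2500)
o1: d²=13 ≤ ρ²=37; F_rep = 13·(-2,3)/13² = (-0.1538,0.2308)
F = F_att + ΣF_rep = (8.5962,-1.0192)
p' = p + 1/20·F = (-0.5702,5.9490)

Fx=8.5962 Fy=-1.0192 x'=-0.5702 y'=5.9490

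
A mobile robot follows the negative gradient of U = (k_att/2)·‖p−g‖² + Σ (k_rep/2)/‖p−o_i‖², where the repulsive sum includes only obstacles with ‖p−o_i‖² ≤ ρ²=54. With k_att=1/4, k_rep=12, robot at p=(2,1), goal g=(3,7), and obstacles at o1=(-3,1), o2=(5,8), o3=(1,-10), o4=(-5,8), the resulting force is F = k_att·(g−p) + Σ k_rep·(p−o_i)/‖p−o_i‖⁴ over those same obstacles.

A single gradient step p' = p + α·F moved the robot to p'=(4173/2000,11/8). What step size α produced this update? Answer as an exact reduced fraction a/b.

F_att = 1/4·(g−p) = 1/4·(1,6) = (0.2500,1.5000)
o1: d²=25 ≤ ρ²=54; F_rep = 12·(5,0)/25² = (0.0960,0.0000)
o2: d²=58 > ρ²=54 → inactive
o3: d²=122 > ρ²=54 → inactive
o4: d²=98 > ρ²=54 → inactive
F = F_att + ΣF_rep = (0.3460,1.5000)
Δp = p'−p = (0.0865,0.3750); α = Δx/Fx = (173/2000) / (173/500) = 1/4
check: Δy/Fy = (3/8) / (3/2) = 1/4 ✓

α = 1/4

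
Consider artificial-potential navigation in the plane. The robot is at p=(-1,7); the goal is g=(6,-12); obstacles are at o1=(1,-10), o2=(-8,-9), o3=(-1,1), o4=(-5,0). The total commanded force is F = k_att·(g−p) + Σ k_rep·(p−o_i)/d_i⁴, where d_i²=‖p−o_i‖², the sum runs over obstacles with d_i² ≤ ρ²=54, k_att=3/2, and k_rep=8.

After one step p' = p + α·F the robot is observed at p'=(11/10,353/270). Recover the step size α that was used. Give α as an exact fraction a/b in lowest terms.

F_att = 3/2·(g−p) = 3/2·(7,-19) = (10.5000,-28.5000)
o1: d²=293 > ρ²=54 → inactive
o2: d²=305 > ρ²=54 → inactive
o3: d²=36 ≤ ρ²=54; F_rep = 8·(0,6)/36² = (0.0000,0.0370)
o4: d²=65 > ρ²=54 → inactive
F = F_att + ΣF_rep = (10.5000,-28.4630)
Δp = p'−p = (2.1000,-5.6926); α = Δx/Fx = (21/10) / (21/2) = 1/5
check: Δy/Fy = (-1537/270) / (-1537/54) = 1/5 ✓

α = 1/5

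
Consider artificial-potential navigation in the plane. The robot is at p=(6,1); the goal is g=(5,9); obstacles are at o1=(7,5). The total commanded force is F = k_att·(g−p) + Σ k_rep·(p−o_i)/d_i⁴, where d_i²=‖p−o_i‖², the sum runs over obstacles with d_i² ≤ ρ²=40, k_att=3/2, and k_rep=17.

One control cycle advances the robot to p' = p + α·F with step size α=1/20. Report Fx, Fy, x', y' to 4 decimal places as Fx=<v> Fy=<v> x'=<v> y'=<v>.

F_att = 3/2·(g−p) = 3/2·(-1,8) = (-1.5000,12.0000)
o1: d²=17 ≤ ρ²=40; F_rep = 17·(-1,-4)/17² = (-0.0588,-0.2353)
F = F_att + ΣF_rep = (-1.5588,11.7647)
p' = p + 1/20·F = (5.9221,1.5882)

Fx=-1.5588 Fy=11.7647 x'=5.9221 y'=1.5882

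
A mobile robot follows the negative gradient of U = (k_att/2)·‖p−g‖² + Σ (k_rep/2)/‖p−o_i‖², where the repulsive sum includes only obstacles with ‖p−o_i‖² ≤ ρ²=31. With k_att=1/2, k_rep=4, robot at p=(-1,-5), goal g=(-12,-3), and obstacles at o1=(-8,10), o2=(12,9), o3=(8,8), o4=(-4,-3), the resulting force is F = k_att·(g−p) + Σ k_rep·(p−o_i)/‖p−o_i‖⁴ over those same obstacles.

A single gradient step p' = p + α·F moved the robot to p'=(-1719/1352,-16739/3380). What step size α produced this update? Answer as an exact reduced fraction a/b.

F_att = 1/2·(g−p) = 1/2·(-11,2) = (-5.5000,1.0000)
o1: d²=274 > ρ²=31 → inactive
o2: d²=365 > ρ²=31 → inactive
o3: d²=250 > ρ²=31 → inactive
o4: d²=13 ≤ ρ²=31; F_rep = 4·(3,-2)/13² = (0.0710,-0.0473)
F = F_att + ΣF_rep = (-5.4290,0.9527)
Δp = p'−p = (-0.2714,0.0476); α = Δx/Fx = (-367/1352) / (-1835/338) = 1/20
check: Δy/Fy = (161/3380) / (161/169) = 1/20 ✓

α = 1/20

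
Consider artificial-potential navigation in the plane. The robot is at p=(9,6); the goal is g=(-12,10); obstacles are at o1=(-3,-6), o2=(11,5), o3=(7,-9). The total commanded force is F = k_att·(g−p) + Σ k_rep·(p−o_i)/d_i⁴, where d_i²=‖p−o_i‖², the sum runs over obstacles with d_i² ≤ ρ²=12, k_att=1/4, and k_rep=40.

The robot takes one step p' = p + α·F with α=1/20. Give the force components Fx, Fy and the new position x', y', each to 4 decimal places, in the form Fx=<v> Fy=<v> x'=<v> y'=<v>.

Fx=-8.4500 Fy=2.6000 x'=8.5775 y'=6.1300

F_att = 1/4·(g−p) = 1/4·(-21,4) = (-5.2500,1.0000)
o1: d²=288 > ρ²=12 → inactive
o2: d²=5 ≤ ρ²=12; F_rep = 40·(-2,1)/5² = (-3.2000,1.6000)
o3: d²=229 > ρ²=12 → inactive
F = F_att + ΣF_rep = (-8.4500,2.6000)
p' = p + 1/20·F = (8.5775,6.1300)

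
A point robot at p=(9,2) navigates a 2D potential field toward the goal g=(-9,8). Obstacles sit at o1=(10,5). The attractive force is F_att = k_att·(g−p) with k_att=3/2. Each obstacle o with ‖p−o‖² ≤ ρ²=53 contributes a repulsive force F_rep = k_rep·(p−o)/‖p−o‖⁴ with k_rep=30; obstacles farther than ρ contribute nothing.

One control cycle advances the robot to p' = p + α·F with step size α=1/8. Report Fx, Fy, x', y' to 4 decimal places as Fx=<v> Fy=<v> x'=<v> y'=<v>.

Fx=-27.3000 Fy=8.1000 x'=5.5875 y'=3.0125

F_att = 3/2·(g−p) = 3/2·(-18,6) = (-27.0000,9.0000)
o1: d²=10 ≤ ρ²=53; F_rep = 30·(-1,-3)/10² = (-0.3000,-0.9000)
F = F_att + ΣF_rep = (-27.3000,8.1000)
p' = p + 1/8·F = (5.5875,3.0125)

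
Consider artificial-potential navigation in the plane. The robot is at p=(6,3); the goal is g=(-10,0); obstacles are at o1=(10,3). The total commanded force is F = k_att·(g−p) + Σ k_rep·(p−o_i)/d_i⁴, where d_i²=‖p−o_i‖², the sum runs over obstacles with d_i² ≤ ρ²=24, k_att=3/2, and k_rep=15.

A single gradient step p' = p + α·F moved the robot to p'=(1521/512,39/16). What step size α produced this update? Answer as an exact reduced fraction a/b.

α = 1/8

F_att = 3/2·(g−p) = 3/2·(-16,-3) = (-24.0000,-4.5000)
o1: d²=16 ≤ ρ²=24; F_rep = 15·(-4,0)/16² = (-0.2344,0.0000)
F = F_att + ΣF_rep = (-24.2344,-4.5000)
Δp = p'−p = (-3.0293,-0.5625); α = Δx/Fx = (-1551/512) / (-1551/64) = 1/8
check: Δy/Fy = (-9/16) / (-9/2) = 1/8 ✓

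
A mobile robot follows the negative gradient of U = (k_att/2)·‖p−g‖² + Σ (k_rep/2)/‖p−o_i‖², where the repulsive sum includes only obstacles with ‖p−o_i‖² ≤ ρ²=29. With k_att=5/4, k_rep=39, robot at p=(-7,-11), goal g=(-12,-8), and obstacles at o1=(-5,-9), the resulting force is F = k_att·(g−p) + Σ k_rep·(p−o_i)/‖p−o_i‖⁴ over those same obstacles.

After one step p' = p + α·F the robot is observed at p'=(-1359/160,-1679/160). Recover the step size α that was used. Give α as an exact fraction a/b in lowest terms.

F_att = 5/4·(g−p) = 5/4·(-5,3) = (-6.2500,3.7500)
o1: d²=8 ≤ ρ²=29; F_rep = 39·(-2,-2)/8² = (-1.2188,-1.2188)
F = F_att + ΣF_rep = (-7.4688,2.5312)
Δp = p'−p = (-1.4937,0.5062); α = Δx/Fx = (-239/160) / (-239/32) = 1/5
check: Δy/Fy = (81/160) / (81/32) = 1/5 ✓

α = 1/5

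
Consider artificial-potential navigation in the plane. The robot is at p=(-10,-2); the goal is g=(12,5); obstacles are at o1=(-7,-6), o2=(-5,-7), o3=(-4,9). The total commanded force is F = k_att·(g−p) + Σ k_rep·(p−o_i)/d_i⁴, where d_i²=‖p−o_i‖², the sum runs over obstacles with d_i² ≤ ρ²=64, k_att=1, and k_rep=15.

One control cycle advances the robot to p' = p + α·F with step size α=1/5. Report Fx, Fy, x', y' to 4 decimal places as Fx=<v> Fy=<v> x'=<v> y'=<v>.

F_att = 1·(g−p) = 1·(22,7) = (22.0000,7.0000)
o1: d²=25 ≤ ρ²=64; F_rep = 15·(-3,4)/25² = (-0.0720,0.0960)
o2: d²=50 ≤ ρ²=64; F_rep = 15·(-5,5)/50² = (-0.0300,0.0300)
o3: d²=157 > ρ²=64 → inactive
F = F_att + ΣF_rep = (21.8980,7.1260)
p' = p + 1/5·F = (-5.6204,-0.5748)

Fx=21.8980 Fy=7.1260 x'=-5.6204 y'=-0.5748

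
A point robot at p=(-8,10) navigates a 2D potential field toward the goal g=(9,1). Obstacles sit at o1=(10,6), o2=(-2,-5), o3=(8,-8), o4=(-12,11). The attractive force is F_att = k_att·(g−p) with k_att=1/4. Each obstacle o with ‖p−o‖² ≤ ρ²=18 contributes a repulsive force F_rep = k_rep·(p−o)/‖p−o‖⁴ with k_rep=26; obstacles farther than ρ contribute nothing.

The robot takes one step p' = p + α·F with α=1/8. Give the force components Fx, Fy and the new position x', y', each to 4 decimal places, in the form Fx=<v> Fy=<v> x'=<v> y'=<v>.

Fx=4.6099 Fy=-2.3400 x'=-7.4238 y'=9.7075

F_att = 1/4·(g−p) = 1/4·(17,-9) = (4.2500,-2.2500)
o1: d²=340 > ρ²=18 → inactive
o2: d²=261 > ρ²=18 → inactive
o3: d²=580 > ρ²=18 → inactive
o4: d²=17 ≤ ρ²=18; F_rep = 26·(4,-1)/17² = (0.3599,-0.0900)
F = F_att + ΣF_rep = (4.6099,-2.3400)
p' = p + 1/8·F = (-7.4238,9.7075)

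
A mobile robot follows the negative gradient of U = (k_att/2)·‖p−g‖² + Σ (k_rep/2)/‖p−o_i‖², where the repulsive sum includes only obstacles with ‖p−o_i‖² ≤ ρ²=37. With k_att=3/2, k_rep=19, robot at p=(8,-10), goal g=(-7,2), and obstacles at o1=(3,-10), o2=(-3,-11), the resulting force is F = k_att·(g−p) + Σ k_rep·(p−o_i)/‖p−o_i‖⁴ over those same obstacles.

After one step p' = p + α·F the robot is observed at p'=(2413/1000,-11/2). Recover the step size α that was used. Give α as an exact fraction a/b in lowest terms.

F_att = 3/2·(g−p) = 3/2·(-15,12) = (-22.5000,18.0000)
o1: d²=25 ≤ ρ²=37; F_rep = 19·(5,0)/25² = (0.1520,0.0000)
o2: d²=122 > ρ²=37 → inactive
F = F_att + ΣF_rep = (-22.3480,18.0000)
Δp = p'−p = (-5.5870,4.5000); α = Δx/Fx = (-5587/1000) / (-5587/250) = 1/4
check: Δy/Fy = (9/2) / (18) = 1/4 ✓

α = 1/4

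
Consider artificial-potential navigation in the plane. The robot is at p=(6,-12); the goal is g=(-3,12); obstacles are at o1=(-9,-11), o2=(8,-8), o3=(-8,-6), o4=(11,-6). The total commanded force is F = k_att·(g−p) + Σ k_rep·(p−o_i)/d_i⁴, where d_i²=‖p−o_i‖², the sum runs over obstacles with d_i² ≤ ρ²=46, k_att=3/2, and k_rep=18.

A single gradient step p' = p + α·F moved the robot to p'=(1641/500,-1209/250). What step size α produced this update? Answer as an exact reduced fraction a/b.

α = 1/5

F_att = 3/2·(g−p) = 3/2·(-9,24) = (-13.5000,36.0000)
o1: d²=226 > ρ²=46 → inactive
o2: d²=20 ≤ ρ²=46; F_rep = 18·(-2,-4)/20² = (-0.0900,-0.1800)
o3: d²=232 > ρ²=46 → inactive
o4: d²=61 > ρ²=46 → inactive
F = F_att + ΣF_rep = (-13.5900,35.8200)
Δp = p'−p = (-2.7180,7.1640); α = Δx/Fx = (-1359/500) / (-1359/100) = 1/5
check: Δy/Fy = (1791/250) / (1791/50) = 1/5 ✓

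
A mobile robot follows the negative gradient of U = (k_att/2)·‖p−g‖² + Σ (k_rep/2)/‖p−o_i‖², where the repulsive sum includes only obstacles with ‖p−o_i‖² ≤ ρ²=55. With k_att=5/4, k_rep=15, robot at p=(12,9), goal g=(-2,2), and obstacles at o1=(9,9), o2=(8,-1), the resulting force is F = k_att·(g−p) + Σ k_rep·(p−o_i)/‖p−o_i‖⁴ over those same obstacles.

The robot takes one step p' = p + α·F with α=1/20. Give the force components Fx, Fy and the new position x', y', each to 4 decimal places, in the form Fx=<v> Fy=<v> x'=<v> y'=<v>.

F_att = 5/4·(g−p) = 5/4·(-14,-7) = (-17.5000,-8.7500)
o1: d²=9 ≤ ρ²=55; F_rep = 15·(3,0)/9² = (0.5556,0.0000)
o2: d²=116 > ρ²=55 → inactive
F = F_att + ΣF_rep = (-16.9444,-8.7500)
p' = p + 1/20·F = (11.1528,8.5625)

Fx=-16.9444 Fy=-8.7500 x'=11.1528 y'=8.5625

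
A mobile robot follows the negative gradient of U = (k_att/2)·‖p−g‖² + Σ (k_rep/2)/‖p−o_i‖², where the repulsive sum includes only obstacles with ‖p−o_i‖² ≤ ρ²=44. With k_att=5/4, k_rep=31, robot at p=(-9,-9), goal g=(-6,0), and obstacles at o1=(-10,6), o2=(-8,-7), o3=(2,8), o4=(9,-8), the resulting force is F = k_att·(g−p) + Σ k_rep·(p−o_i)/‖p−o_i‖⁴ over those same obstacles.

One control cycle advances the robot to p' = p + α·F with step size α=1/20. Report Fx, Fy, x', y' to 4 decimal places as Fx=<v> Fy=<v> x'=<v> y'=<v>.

F_att = 5/4·(g−p) = 5/4·(3,9) = (3.7500,11.2500)
o1: d²=226 > ρ²=44 → inactive
o2: d²=5 ≤ ρ²=44; F_rep = 31·(-1,-2)/5² = (-1.2400,-2.4800)
o3: d²=410 > ρ²=44 → inactive
o4: d²=325 > ρ²=44 → inactive
F = F_att + ΣF_rep = (2.5100,8.7700)
p' = p + 1/20·F = (-8.8745,-8.5615)

Fx=2.5100 Fy=8.7700 x'=-8.8745 y'=-8.5615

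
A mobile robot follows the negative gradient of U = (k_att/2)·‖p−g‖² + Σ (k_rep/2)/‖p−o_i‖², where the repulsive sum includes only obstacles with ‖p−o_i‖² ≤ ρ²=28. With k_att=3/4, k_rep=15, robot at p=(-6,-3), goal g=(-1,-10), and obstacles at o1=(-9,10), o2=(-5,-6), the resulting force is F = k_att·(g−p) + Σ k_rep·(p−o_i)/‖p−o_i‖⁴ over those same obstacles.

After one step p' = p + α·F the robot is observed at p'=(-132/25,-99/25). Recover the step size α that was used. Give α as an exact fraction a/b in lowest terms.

F_att = 3/4·(g−p) = 3/4·(5,-7) = (3.7500,-5.2500)
o1: d²=178 > ρ²=28 → inactive
o2: d²=10 ≤ ρ²=28; F_rep = 15·(-1,3)/10² = (-0.1500,0.4500)
F = F_att + ΣF_rep = (3.6000,-4.8000)
Δp = p'−p = (0.7200,-0.9600); α = Δx/Fx = (18/25) / (18/5) = 1/5
check: Δy/Fy = (-24/25) / (-24/5) = 1/5 ✓

α = 1/5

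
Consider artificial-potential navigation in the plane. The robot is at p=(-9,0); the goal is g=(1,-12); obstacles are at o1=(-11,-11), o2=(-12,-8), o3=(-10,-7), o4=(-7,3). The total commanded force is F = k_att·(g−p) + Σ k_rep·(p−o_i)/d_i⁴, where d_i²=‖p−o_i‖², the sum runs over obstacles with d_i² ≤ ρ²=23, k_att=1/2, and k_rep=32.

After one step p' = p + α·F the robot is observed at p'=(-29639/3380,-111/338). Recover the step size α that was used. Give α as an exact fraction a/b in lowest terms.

F_att = 1/2·(g−p) = 1/2·(10,-12) = (5.0000,-6.0000)
o1: d²=125 > ρ²=23 → inactive
o2: d²=73 > ρ²=23 → inactive
o3: d²=50 > ρ²=23 → inactive
o4: d²=13 ≤ ρ²=23; F_rep = 32·(-2,-3)/13² = (-0.3787,-0.5680)
F = F_att + ΣF_rep = (4.6213,-6.5680)
Δp = p'−p = (0.2311,-0.3284); α = Δx/Fx = (781/3380) / (781/169) = 1/20
check: Δy/Fy = (-111/338) / (-1110/169) = 1/20 ✓

α = 1/20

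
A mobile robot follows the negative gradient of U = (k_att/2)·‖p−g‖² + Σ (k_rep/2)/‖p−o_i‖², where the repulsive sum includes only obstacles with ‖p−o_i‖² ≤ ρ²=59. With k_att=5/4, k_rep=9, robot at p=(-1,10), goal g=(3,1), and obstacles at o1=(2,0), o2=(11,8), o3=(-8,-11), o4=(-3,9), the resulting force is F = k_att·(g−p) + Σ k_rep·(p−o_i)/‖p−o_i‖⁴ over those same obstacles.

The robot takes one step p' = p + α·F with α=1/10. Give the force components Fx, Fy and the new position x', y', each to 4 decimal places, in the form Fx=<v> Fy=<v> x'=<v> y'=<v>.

Fx=5.7200 Fy=-10.8900 x'=-0.4280 y'=8.9110

F_att = 5/4·(g−p) = 5/4·(4,-9) = (5.0000,-11.2500)
o1: d²=109 > ρ²=59 → inactive
o2: d²=148 > ρ²=59 → inactive
o3: d²=490 > ρ²=59 → inactive
o4: d²=5 ≤ ρ²=59; F_rep = 9·(2,1)/5² = (0.7200,0.3600)
F = F_att + ΣF_rep = (5.7200,-10.8900)
p' = p + 1/10·F = (-0.4280,8.9110)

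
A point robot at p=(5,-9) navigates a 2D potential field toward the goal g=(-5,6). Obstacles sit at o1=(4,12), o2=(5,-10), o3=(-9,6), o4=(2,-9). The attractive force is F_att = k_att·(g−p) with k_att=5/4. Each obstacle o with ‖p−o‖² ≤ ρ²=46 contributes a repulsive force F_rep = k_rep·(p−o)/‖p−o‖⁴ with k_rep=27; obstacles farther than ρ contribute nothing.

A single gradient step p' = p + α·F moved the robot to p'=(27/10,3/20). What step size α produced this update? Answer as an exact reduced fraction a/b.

F_att = 5/4·(g−p) = 5/4·(-10,15) = (-12.5000,18.7500)
o1: d²=442 > ρ²=46 → inactive
o2: d²=1 ≤ ρ²=46; F_rep = 27·(0,1)/1² = (0.0000,27.0000)
o3: d²=421 > ρ²=46 → inactive
o4: d²=9 ≤ ρ²=46; F_rep = 27·(3,0)/9² = (1.0000,0.0000)
F = F_att + ΣF_rep = (-11.5000,45.7500)
Δp = p'−p = (-2.3000,9.1500); α = Δx/Fx = (-23/10) / (-23/2) = 1/5
check: Δy/Fy = (183/20) / (183/4) = 1/5 ✓

α = 1/5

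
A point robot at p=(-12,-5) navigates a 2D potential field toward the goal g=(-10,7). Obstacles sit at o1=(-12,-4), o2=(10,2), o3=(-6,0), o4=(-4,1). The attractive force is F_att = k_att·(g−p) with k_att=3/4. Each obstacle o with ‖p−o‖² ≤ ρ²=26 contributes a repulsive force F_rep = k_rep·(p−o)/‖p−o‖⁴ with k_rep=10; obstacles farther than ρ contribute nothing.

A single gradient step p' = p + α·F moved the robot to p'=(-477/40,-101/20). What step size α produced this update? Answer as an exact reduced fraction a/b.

F_att = 3/4·(g−p) = 3/4·(2,12) = (1.5000,9.0000)
o1: d²=1 ≤ ρ²=26; F_rep = 10·(0,-1)/1² = (0.0000,-10.0000)
o2: d²=533 > ρ²=26 → inactive
o3: d²=61 > ρ²=26 → inactive
o4: d²=100 > ρ²=26 → inactive
F = F_att + ΣF_rep = (1.5000,-1.0000)
Δp = p'−p = (0.0750,-0.0500); α = Δx/Fx = (3/40) / (3/2) = 1/20
check: Δy/Fy = (-1/20) / (-1) = 1/20 ✓

α = 1/20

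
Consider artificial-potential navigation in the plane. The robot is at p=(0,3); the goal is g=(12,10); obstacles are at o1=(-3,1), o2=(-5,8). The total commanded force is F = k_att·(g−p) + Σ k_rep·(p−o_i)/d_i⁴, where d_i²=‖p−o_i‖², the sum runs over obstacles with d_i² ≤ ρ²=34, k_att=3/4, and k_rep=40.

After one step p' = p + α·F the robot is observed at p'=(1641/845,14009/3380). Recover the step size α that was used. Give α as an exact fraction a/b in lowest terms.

α = 1/5

F_att = 3/4·(g−p) = 3/4·(12,7) = (9.0000,5.2500)
o1: d²=13 ≤ ρ²=34; F_rep = 40·(3,2)/13² = (0.7101,0.4734)
o2: d²=50 > ρ²=34 → inactive
F = F_att + ΣF_rep = (9.7101,5.7234)
Δp = p'−p = (1.9420,1.1447); α = Δx/Fx = (1641/845) / (1641/169) = 1/5
check: Δy/Fy = (3869/3380) / (3869/676) = 1/5 ✓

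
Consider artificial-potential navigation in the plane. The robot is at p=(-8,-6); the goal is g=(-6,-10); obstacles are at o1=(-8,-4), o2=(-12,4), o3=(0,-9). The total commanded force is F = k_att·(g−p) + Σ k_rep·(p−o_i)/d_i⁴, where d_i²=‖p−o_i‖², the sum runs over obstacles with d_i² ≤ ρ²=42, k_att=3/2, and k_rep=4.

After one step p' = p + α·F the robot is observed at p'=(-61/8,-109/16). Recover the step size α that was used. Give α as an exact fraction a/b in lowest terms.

α = 1/8

F_att = 3/2·(g−p) = 3/2·(2,-4) = (3.0000,-6.0000)
o1: d²=4 ≤ ρ²=42; F_rep = 4·(0,-2)/4² = (0.0000,-0.5000)
o2: d²=116 > ρ²=42 → inactive
o3: d²=73 > ρ²=42 → inactive
F = F_att + ΣF_rep = (3.0000,-6.5000)
Δp = p'−p = (0.3750,-0.8125); α = Δx/Fx = (3/8) / (3) = 1/8
check: Δy/Fy = (-13/16) / (-13/2) = 1/8 ✓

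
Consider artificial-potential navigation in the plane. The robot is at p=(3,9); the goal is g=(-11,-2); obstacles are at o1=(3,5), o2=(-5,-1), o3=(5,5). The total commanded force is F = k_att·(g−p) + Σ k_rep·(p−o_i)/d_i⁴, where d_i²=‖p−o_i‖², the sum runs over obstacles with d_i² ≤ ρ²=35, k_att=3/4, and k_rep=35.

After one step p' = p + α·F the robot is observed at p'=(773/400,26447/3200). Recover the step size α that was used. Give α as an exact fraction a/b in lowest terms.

F_att = 3/4·(g−p) = 3/4·(-14,-11) = (-10.5000,-8.2500)
o1: d²=16 ≤ ρ²=35; F_rep = 35·(0,4)/16² = (0.0000,0.5469)
o2: d²=164 > ρ²=35 → inactive
o3: d²=20 ≤ ρ²=35; F_rep = 35·(-2,4)/20² = (-0.1750,0.3500)
F = F_att + ΣF_rep = (-10.6750,-7.3531)
Δp = p'−p = (-1.0675,-0.7353); α = Δx/Fx = (-427/400) / (-427/40) = 1/10
check: Δy/Fy = (-2353/3200) / (-2353/320) = 1/10 ✓

α = 1/10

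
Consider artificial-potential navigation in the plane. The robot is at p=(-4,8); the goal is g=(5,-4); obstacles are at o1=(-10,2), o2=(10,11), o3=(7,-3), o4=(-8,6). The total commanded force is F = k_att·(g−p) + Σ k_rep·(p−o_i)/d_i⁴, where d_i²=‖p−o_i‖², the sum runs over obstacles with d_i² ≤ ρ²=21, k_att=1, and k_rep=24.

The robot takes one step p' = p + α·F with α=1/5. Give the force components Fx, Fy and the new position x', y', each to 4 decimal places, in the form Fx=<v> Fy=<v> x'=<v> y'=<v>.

F_att = 1·(g−p) = 1·(9,-12) = (9.0000,-12.0000)
o1: d²=72 > ρ²=21 → inactive
o2: d²=205 > ρ²=21 → inactive
o3: d²=242 > ρ²=21 → inactive
o4: d²=20 ≤ ρ²=21; F_rep = 24·(4,2)/20² = (0.2400,0.1200)
F = F_att + ΣF_rep = (9.2400,-11.8800)
p' = p + 1/5·F = (-2.1520,5.6240)

Fx=9.2400 Fy=-11.8800 x'=-2.1520 y'=5.6240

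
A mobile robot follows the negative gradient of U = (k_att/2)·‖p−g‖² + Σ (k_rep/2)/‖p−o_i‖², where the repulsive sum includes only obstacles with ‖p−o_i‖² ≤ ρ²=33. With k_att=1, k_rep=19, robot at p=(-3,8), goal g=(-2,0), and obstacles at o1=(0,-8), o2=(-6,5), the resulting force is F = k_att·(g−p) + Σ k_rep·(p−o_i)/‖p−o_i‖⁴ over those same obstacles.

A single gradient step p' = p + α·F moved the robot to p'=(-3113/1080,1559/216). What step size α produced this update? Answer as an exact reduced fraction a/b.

F_att = 1·(g−p) = 1·(1,-8) = (1.0000,-8.0000)
o1: d²=265 > ρ²=33 → inactive
o2: d²=18 ≤ ρ²=33; F_rep = 19·(3,3)/18² = (0.1759,0.1759)
F = F_att + ΣF_rep = (1.1759,-7.8241)
Δp = p'−p = (0.1176,-0.7824); α = Δx/Fx = (127/1080) / (127/108) = 1/10
check: Δy/Fy = (-169/216) / (-845/108) = 1/10 ✓

α = 1/10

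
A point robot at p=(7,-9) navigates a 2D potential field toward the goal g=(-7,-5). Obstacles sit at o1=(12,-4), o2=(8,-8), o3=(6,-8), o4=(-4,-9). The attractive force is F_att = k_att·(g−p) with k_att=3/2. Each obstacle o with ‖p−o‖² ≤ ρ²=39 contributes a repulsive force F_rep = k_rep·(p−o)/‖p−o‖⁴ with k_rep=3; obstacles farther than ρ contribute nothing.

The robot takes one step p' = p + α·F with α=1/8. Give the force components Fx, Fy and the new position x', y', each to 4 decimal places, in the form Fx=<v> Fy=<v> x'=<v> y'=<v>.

Fx=-21.0000 Fy=4.5000 x'=4.3750 y'=-8.4375

F_att = 3/2·(g−p) = 3/2·(-14,4) = (-21.0000,6.0000)
o1: d²=50 > ρ²=39 → inactive
o2: d²=2 ≤ ρ²=39; F_rep = 3·(-1,-1)/2² = (-0.7500,-0.7500)
o3: d²=2 ≤ ρ²=39; F_rep = 3·(1,-1)/2² = (0.7500,-0.7500)
o4: d²=121 > ρ²=39 → inactive
F = F_att + ΣF_rep = (-21.0000,4.5000)
p' = p + 1/8·F = (4.3750,-8.4375)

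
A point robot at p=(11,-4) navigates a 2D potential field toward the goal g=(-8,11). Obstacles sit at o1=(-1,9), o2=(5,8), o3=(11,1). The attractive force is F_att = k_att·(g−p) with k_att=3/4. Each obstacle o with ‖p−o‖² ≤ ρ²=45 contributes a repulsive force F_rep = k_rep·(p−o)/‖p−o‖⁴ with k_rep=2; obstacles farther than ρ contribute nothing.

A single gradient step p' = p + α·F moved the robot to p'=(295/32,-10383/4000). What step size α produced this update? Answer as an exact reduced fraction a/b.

α = 1/8

F_att = 3/4·(g−p) = 3/4·(-19,15) = (-14.2500,11.2500)
o1: d²=313 > ρ²=45 → inactive
o2: d²=180 > ρ²=45 → inactive
o3: d²=25 ≤ ρ²=45; F_rep = 2·(0,-5)/25² = (0.0000,-0.0160)
F = F_att + ΣF_rep = (-14.2500,11.2340)
Δp = p'−p = (-1.7812,1.4042); α = Δx/Fx = (-57/32) / (-57/4) = 1/8
check: Δy/Fy = (5617/4000) / (5617/500) = 1/8 ✓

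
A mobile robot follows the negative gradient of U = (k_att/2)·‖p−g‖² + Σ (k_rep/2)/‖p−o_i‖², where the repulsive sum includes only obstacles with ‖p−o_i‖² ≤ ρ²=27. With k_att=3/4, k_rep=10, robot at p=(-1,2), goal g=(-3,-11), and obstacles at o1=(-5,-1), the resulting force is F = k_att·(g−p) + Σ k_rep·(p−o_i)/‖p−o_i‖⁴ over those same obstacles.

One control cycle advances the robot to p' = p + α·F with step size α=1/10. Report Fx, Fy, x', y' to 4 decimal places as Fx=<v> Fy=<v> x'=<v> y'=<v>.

Fx=-1.4360 Fy=-9.7020 x'=-1.1436 y'=1.0298

F_att = 3/4·(g−p) = 3/4·(-2,-13) = (-1.5000,-9.7500)
o1: d²=25 ≤ ρ²=27; F_rep = 10·(4,3)/25² = (0.0640,0.0480)
F = F_att + ΣF_rep = (-1.4360,-9.7020)
p' = p + 1/10·F = (-1.1436,1.0298)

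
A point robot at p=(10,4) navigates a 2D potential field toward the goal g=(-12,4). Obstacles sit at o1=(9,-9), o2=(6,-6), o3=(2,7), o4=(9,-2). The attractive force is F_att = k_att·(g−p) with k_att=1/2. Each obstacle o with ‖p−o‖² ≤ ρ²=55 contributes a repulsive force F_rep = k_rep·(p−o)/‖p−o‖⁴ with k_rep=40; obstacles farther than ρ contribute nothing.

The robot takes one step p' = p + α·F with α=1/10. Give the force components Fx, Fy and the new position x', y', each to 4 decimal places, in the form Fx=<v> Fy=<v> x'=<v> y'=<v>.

F_att = 1/2·(g−p) = 1/2·(-22,0) = (-11.0000,0.0000)
o1: d²=170 > ρ²=55 → inactive
o2: d²=116 > ρ²=55 → inactive
o3: d²=73 > ρ²=55 → inactive
o4: d²=37 ≤ ρ²=55; F_rep = 40·(1,6)/37² = (0.0292,0.1753)
F = F_att + ΣF_rep = (-10.9708,0.1753)
p' = p + 1/10·F = (8.9029,4.0175)

Fx=-10.9708 Fy=0.1753 x'=8.9029 y'=4.0175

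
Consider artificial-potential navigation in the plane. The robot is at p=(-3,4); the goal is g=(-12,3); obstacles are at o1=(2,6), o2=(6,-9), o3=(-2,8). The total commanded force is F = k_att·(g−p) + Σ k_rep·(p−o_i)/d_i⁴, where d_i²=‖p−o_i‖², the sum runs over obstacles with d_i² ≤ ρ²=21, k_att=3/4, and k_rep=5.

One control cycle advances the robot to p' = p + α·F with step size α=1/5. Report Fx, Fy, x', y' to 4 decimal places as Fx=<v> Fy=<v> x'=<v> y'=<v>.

Fx=-6.7673 Fy=-0.8192 x'=-4.3535 y'=3.8362

F_att = 3/4·(g−p) = 3/4·(-9,-1) = (-6.7500,-0.7500)
o1: d²=29 > ρ²=21 → inactive
o2: d²=250 > ρ²=21 → inactive
o3: d²=17 ≤ ρ²=21; F_rep = 5·(-1,-4)/17² = (-0.0173,-0.0692)
F = F_att + ΣF_rep = (-6.7673,-0.8192)
p' = p + 1/5·F = (-4.3535,3.8362)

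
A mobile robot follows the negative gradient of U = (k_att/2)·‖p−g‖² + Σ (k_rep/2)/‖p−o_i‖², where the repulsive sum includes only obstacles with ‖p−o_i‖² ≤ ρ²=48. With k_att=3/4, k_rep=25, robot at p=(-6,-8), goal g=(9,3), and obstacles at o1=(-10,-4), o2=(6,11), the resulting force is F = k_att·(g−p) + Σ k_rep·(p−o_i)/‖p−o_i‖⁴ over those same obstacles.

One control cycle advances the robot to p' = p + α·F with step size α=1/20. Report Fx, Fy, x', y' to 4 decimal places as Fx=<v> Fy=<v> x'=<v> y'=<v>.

F_att = 3/4·(g−p) = 3/4·(15,11) = (11.2500,8.2500)
o1: d²=32 ≤ ρ²=48; F_rep = 25·(4,-4)/32² = (0.0977,-0.0977)
o2: d²=505 > ρ²=48 → inactive
F = F_att + ΣF_rep = (11.3477,8.1523)
p' = p + 1/20·F = (-5.4326,-7.5924)

Fx=11.3477 Fy=8.1523 x'=-5.4326 y'=-7.5924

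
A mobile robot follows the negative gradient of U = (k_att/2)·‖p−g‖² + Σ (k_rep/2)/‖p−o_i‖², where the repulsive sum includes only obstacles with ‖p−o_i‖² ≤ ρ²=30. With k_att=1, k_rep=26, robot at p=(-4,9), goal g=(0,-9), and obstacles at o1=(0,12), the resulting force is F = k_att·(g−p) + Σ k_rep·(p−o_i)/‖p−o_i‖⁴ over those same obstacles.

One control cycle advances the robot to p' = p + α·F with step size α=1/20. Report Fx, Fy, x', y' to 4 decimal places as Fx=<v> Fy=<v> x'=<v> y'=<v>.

Fx=3.8336 Fy=-18.1248 x'=-3.8083 y'=8.0938

F_att = 1·(g−p) = 1·(4,-18) = (4.0000,-18.0000)
o1: d²=25 ≤ ρ²=30; F_rep = 26·(-4,-3)/25² = (-0.1664,-0.1248)
F = F_att + ΣF_rep = (3.8336,-18.1248)
p' = p + 1/20·F = (-3.8083,8.0938)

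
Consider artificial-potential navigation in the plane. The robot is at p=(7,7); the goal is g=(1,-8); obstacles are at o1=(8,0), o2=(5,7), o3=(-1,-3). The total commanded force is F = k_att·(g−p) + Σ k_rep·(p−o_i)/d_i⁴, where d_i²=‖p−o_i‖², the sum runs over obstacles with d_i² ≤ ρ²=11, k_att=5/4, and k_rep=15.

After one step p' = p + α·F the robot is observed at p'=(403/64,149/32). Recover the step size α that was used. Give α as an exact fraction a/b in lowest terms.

α = 1/8

F_att = 5/4·(g−p) = 5/4·(-6,-15) = (-7.5000,-18.7500)
o1: d²=50 > ρ²=11 → inactive
o2: d²=4 ≤ ρ²=11; F_rep = 15·(2,0)/4² = (1.8750,0.0000)
o3: d²=164 > ρ²=11 → inactive
F = F_att + ΣF_rep = (-5.6250,-18.7500)
Δp = p'−p = (-0.7031,-2.3438); α = Δx/Fx = (-45/64) / (-45/8) = 1/8
check: Δy/Fy = (-75/32) / (-75/4) = 1/8 ✓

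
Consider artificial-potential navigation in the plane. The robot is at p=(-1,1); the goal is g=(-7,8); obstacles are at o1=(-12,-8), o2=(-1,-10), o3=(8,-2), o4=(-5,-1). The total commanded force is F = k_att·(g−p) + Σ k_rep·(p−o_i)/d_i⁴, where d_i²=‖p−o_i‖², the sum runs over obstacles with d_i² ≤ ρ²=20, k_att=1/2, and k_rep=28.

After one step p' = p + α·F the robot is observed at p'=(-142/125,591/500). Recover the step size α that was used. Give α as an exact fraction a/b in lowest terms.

F_att = 1/2·(g−p) = 1/2·(-6,7) = (-3.0000,3.5000)
o1: d²=202 > ρ²=20 → inactive
o2: d²=121 > ρ²=20 → inactive
o3: d²=90 > ρ²=20 → inactive
o4: d²=20 ≤ ρ²=20; F_rep = 28·(4,2)/20² = (0.2800,0.1400)
F = F_att + ΣF_rep = (-2.7200,3.6400)
Δp = p'−p = (-0.1360,0.1820); α = Δx/Fx = (-17/125) / (-68/25) = 1/20
check: Δy/Fy = (91/500) / (91/25) = 1/20 ✓

α = 1/20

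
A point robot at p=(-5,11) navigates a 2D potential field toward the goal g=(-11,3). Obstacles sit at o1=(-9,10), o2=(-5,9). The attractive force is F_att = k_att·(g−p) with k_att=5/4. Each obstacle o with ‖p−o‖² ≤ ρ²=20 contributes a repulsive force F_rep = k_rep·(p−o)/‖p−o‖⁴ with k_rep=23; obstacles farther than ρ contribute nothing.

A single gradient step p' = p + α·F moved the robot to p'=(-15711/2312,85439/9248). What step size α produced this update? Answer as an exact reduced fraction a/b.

F_att = 5/4·(g−p) = 5/4·(-6,-8) = (-7.5000,-10.0000)
o1: d²=17 ≤ ρ²=20; F_rep = 23·(4,1)/17² = (0.3183,0.0796)
o2: d²=4 ≤ ρ²=20; F_rep = 23·(0,2)/4² = (0.0000,2.8750)
F = F_att + ΣF_rep = (-7.1817,-7.0454)
Δp = p'−p = (-1.7954,-1.7614); α = Δx/Fx = (-4151/2312) / (-4151/578) = 1/4
check: Δy/Fy = (-16289/9248) / (-16289/2312) = 1/4 ✓

α = 1/4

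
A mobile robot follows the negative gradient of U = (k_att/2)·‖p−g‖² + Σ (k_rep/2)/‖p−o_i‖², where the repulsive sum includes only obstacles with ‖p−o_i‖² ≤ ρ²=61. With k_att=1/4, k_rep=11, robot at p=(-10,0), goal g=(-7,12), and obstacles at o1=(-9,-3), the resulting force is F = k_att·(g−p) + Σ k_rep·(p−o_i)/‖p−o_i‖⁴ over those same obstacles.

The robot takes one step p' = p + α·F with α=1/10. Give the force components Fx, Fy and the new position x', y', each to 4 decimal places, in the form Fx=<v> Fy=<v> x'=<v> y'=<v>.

Fx=0.6400 Fy=3.3300 x'=-9.9360 y'=0.3330

F_att = 1/4·(g−p) = 1/4·(3,12) = (0.7500,3.0000)
o1: d²=10 ≤ ρ²=61; F_rep = 11·(-1,3)/10² = (-0.1100,0.3300)
F = F_att + ΣF_rep = (0.6400,3.3300)
p' = p + 1/10·F = (-9.9360,0.3330)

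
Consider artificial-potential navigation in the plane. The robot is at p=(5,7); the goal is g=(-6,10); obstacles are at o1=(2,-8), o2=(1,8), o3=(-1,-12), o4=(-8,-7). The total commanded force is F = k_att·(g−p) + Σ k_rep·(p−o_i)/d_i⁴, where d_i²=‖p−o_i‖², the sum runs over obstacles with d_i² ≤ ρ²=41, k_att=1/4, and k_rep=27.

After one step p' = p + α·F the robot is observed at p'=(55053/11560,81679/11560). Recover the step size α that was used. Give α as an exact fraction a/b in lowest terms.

F_att = 1/4·(g−p) = 1/4·(-11,3) = (-2.7500,0.7500)
o1: d²=234 > ρ²=41 → inactive
o2: d²=17 ≤ ρ²=41; F_rep = 27·(4,-1)/17² = (0.3737,-0.0934)
o3: d²=397 > ρ²=41 → inactive
o4: d²=365 > ρ²=41 → inactive
F = F_att + ΣF_rep = (-2.3763,0.6566)
Δp = p'−p = (-0.2376,0.0657); α = Δx/Fx = (-2747/11560) / (-2747/1156) = 1/10
check: Δy/Fy = (759/11560) / (759/1156) = 1/10 ✓

α = 1/10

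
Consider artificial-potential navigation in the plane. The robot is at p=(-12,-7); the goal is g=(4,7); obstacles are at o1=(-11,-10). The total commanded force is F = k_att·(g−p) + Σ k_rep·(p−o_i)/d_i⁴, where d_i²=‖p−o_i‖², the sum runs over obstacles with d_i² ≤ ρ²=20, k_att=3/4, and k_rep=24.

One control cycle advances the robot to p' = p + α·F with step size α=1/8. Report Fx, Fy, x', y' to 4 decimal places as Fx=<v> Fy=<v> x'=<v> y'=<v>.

F_att = 3/4·(g−p) = 3/4·(16,14) = (12.0000,10.5000)
o1: d²=10 ≤ ρ²=20; F_rep = 24·(-1,3)/10² = (-0.2400,0.7200)
F = F_att + ΣF_rep = (11.7600,11.2200)
p' = p + 1/8·F = (-10.5300,-5.5975)

Fx=11.7600 Fy=11.2200 x'=-10.5300 y'=-5.5975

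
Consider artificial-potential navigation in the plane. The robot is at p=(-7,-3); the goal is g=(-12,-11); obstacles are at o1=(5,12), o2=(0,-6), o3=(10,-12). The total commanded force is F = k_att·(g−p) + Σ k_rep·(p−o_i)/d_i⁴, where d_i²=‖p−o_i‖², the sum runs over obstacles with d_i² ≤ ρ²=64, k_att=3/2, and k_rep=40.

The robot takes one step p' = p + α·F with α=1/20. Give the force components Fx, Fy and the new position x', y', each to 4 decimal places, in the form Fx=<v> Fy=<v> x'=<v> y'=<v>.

Fx=-7.5832 Fy=-11.9643 x'=-7.3792 y'=-3.5982

F_att = 3/2·(g−p) = 3/2·(-5,-8) = (-7.5000,-12.0000)
o1: d²=369 > ρ²=64 → inactive
o2: d²=58 ≤ ρ²=64; F_rep = 40·(-7,3)/58² = (-0.0832,0.0357)
o3: d²=370 > ρ²=64 → inactive
F = F_att + ΣF_rep = (-7.5832,-11.9643)
p' = p + 1/20·F = (-7.3792,-3.5982)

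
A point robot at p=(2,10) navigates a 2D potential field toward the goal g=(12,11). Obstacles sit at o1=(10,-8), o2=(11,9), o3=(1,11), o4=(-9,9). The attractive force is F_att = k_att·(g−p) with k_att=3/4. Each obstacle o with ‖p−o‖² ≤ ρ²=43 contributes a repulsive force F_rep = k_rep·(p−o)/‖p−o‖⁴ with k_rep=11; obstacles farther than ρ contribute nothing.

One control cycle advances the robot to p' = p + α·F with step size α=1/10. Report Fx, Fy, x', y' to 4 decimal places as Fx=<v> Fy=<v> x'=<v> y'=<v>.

Fx=10.2500 Fy=-2.0000 x'=3.0250 y'=9.8000

F_att = 3/4·(g−p) = 3/4·(10,1) = (7.5000,0.7500)
o1: d²=388 > ρ²=43 → inactive
o2: d²=82 > ρ²=43 → inactive
o3: d²=2 ≤ ρ²=43; F_rep = 11·(1,-1)/2² = (2.7500,-2.7500)
o4: d²=122 > ρ²=43 → inactive
F = F_att + ΣF_rep = (10.2500,-2.0000)
p' = p + 1/10·F = (3.0250,9.8000)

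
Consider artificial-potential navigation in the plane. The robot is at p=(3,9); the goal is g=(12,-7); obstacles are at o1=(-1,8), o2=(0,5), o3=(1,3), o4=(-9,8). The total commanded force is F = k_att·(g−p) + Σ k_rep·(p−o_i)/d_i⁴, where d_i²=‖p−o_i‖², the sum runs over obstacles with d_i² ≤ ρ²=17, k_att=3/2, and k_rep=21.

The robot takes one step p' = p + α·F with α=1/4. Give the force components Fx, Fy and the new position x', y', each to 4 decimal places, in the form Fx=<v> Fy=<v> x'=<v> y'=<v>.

F_att = 3/2·(g−p) = 3/2·(9,-16) = (13.5000,-24.0000)
o1: d²=17 ≤ ρ²=17; F_rep = 21·(4,1)/17² = (0.2907,0.0727)
o2: d²=25 > ρ²=17 → inactive
o3: d²=40 > ρ²=17 → inactive
o4: d²=145 > ρ²=17 → inactive
F = F_att + ΣF_rep = (13.7907,-23.9273)
p' = p + 1/4·F = (6.4477,3.0182)

Fx=13.7907 Fy=-23.9273 x'=6.4477 y'=3.0182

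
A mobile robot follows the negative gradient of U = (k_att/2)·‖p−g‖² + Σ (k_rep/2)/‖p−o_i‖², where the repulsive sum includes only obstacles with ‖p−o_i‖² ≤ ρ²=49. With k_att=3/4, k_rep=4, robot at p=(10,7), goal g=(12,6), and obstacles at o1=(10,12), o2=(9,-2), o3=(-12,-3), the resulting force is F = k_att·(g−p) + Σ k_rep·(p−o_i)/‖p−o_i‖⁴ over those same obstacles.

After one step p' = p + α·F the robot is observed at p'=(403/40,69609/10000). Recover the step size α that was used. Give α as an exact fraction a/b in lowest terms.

α = 1/20

F_att = 3/4·(g−p) = 3/4·(2,-1) = (1.5000,-0.7500)
o1: d²=25 ≤ ρ²=49; F_rep = 4·(0,-5)/25² = (0.0000,-0.0320)
o2: d²=82 > ρ²=49 → inactive
o3: d²=584 > ρ²=49 → inactive
F = F_att + ΣF_rep = (1.5000,-0.7820)
Δp = p'−p = (0.0750,-0.0391); α = Δx/Fx = (3/40) / (3/2) = 1/20
check: Δy/Fy = (-391/10000) / (-391/500) = 1/20 ✓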